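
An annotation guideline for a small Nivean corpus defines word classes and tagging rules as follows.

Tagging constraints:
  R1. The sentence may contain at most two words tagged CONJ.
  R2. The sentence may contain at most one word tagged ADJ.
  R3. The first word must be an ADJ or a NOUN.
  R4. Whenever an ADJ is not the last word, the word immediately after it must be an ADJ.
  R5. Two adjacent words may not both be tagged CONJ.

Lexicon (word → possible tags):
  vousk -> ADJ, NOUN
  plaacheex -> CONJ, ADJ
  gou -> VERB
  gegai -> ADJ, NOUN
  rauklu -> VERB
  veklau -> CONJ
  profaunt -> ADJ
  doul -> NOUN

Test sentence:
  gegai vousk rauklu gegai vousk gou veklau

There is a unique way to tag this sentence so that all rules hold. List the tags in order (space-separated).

NOUN NOUN VERB NOUN NOUN VERB CONJ

Candidates per position — 1:gegai {ADJ,NOUN}; 2:vousk {ADJ,NOUN}; 3:rauklu {VERB}; 4:gegai {ADJ,NOUN}; 5:vousk {ADJ,NOUN}; 6:gou {VERB}; 7:veklau {CONJ}.
Word 1 cannot be ADJ — rule 4 would then fail for every completion. It is NOUN.
Word 2 cannot be ADJ — rule 4 would then fail for every completion. It is NOUN.
Word 4 cannot be ADJ — rule 4 would then fail for every completion. It is NOUN.
Word 5 cannot be ADJ — rule 4 would then fail for every completion. It is NOUN.
So the tagging must be: NOUN NOUN VERB NOUN NOUN VERB CONJ.
Rule-by-rule: rule 1 satisfied; rule 2 satisfied; rule 3 satisfied; rule 4 satisfied; rule 5 satisfied.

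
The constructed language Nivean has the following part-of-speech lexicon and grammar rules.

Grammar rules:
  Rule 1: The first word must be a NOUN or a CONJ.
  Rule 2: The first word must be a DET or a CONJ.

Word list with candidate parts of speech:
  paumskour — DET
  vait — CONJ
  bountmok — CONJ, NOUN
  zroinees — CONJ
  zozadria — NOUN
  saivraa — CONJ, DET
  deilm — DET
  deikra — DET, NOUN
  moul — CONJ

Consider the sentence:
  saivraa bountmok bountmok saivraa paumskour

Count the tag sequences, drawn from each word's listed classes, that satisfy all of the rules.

8

Candidates per position — 1:saivraa {CONJ,DET}; 2:bountmok {CONJ,NOUN}; 3:bountmok {CONJ,NOUN}; 4:saivraa {CONJ,DET}; 5:paumskour {DET}.
There are 16 candidate sequences in total.
Checking each against the rules leaves 8 sequences.
Count = 8.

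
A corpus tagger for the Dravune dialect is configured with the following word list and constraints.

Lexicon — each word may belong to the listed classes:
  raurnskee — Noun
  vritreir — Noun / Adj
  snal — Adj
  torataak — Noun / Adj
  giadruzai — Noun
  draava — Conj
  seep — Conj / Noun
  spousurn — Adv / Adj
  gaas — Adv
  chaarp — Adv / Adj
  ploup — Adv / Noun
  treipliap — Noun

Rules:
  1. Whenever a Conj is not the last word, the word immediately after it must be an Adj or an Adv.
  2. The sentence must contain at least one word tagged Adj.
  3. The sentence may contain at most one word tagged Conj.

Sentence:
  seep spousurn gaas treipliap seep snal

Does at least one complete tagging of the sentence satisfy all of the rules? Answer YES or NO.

Candidates per position — 1:seep {Conj,Noun}; 2:spousurn {Adv,Adj}; 3:gaas {Adv}; 4:treipliap {Noun}; 5:seep {Conj,Noun}; 6:snal {Adj}.
One satisfying assignment: Conj Adv Adv Noun Noun Adj.
Rule-by-rule: rule 1 ok; rule 2 ok; rule 3 ok.

YES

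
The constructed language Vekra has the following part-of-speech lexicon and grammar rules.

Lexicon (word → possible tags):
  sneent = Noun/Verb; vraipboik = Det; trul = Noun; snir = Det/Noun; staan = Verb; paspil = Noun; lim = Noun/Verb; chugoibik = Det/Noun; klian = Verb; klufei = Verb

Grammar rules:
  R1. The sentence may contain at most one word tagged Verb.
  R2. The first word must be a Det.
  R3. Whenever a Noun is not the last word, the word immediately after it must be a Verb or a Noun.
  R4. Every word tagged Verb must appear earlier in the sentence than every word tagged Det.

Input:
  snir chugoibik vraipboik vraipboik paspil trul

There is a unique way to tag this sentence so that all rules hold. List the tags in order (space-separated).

Candidates per position — 1:snir {Det,Noun}; 2:chugoibik {Det,Noun}; 3:vraipboik {Det}; 4:vraipboik {Det}; 5:paspil {Noun}; 6:trul {Noun}.
If word 1 were Noun, no tagging could satisfy rule 2; so word 1 is Det.
If word 2 were Noun, no tagging could satisfy rule 3; so word 2 is Det.
The only consistent sequence is: Det Det Det Det Noun Noun.
Verifying each rule — rule 1 ok; rule 2 ok; rule 3 ok; rule 4 ok.

Det Det Det Det Noun Noun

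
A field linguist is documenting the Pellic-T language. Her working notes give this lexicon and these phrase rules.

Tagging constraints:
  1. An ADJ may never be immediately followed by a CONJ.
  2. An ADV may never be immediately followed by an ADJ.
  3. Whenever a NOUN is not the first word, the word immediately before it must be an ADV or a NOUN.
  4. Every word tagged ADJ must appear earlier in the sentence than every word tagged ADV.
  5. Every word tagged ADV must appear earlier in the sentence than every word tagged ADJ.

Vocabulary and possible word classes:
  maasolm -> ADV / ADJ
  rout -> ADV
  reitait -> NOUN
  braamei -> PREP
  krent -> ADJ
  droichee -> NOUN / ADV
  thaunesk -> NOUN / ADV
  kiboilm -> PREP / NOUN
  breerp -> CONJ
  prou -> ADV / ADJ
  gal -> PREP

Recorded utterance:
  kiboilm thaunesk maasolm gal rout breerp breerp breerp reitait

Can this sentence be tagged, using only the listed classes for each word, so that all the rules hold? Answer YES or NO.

NO

Candidates per position — 1:kiboilm {PREP,NOUN}; 2:thaunesk {NOUN,ADV}; 3:maasolm {ADV,ADJ}; 4:gal {PREP}; 5:rout {ADV}; 6:breerp {CONJ}; 7:breerp {CONJ}; 8:breerp {CONJ}; 9:reitait {NOUN}.
Rule 3 cannot be satisfied by any choice of tags from the lexicon.
So there is no consistent tagging.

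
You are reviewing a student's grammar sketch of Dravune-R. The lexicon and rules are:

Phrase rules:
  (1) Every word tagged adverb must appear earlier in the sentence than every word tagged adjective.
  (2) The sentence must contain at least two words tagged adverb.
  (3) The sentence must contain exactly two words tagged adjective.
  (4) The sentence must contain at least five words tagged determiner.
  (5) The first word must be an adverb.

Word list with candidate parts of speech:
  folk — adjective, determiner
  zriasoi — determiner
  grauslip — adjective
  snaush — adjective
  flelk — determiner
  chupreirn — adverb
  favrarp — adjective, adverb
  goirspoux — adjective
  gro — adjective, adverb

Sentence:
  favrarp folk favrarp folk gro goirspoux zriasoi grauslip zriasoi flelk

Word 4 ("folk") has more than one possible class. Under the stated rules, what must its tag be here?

determiner

Candidates per position — 1:favrarp {adjective,adverb}; 2:folk {adjective,determiner}; 3:favrarp {adjective,adverb}; 4:folk {adjective,determiner}; 5:gro {adjective,adverb}; 6:goirspoux {adjective}; 7:zriasoi {determiner}; 8:grauslip {adjective}; 9:zriasoi {determiner}; 10:flelk {determiner}.
Position 1: tagging it adjective would leave rule 3 unsatisfiable, so it must be adverb.
Position 2: tagging it adjective would leave rule 3 unsatisfiable, so it must be determiner.
Position 3: tagging it adjective would leave rule 3 unsatisfiable, so it must be adverb.
Position 4: tagging it adjective would leave rule 3 unsatisfiable, so it must be determiner.
Position 5: tagging it adjective would leave rule 3 unsatisfiable, so it must be adverb.
The unique satisfying tagging is: adverb determiner adverb determiner adverb adjective determiner adjective determiner determiner.
Rule-by-rule: rule 1 holds; rule 2 holds; rule 3 holds; rule 4 holds; rule 5 holds.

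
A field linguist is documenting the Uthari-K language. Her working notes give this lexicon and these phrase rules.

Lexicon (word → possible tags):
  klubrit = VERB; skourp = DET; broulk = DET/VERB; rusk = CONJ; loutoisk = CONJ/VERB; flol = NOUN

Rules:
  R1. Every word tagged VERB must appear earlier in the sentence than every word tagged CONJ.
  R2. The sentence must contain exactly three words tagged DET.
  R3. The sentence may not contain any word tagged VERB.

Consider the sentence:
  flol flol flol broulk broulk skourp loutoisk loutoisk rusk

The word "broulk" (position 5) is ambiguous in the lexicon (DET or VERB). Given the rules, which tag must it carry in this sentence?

Candidates per position — 1:flol {NOUN}; 2:flol {NOUN}; 3:flol {NOUN}; 4:broulk {DET,VERB}; 5:broulk {DET,VERB}; 6:skourp {DET}; 7:loutoisk {CONJ,VERB}; 8:loutoisk {CONJ,VERB}; 9:rusk {CONJ}.
Position 4: VERB is ruled out by rule 2; that leaves DET.
Position 5: VERB is ruled out by rule 2; that leaves DET.
Position 7: VERB is ruled out by rule 3; that leaves CONJ.
Position 8: VERB is ruled out by rule 1; that leaves CONJ.
So the tagging must be: NOUN NOUN NOUN DET DET DET CONJ CONJ CONJ.
Check: rule 1 holds; rule 2 holds; rule 3 holds.

DET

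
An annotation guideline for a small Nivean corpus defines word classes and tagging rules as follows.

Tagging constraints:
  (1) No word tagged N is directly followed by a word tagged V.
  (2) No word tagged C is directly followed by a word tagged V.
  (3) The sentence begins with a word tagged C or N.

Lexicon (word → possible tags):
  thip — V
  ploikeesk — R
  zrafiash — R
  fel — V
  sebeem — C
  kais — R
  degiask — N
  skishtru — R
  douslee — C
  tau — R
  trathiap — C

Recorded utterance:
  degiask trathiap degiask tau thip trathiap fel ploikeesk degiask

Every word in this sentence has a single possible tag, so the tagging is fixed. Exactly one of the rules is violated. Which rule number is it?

Fixed tagging: N C N R V C V R N.
Applying the rules: R1 ok, R2 fails, R3 ok.
Only rule 2 fails.

2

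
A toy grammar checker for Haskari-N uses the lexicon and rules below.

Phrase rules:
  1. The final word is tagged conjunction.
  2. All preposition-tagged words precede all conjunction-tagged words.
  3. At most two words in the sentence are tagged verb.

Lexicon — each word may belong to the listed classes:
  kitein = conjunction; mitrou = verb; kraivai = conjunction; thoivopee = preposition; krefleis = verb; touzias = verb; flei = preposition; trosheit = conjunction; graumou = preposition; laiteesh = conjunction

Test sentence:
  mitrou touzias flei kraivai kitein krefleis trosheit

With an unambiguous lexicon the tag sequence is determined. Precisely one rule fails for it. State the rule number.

Fixed tagging: verb verb preposition conjunction conjunction verb conjunction.
Rule check: R1 ok, R2 ok, R3 fails.
Only rule 3 fails.

3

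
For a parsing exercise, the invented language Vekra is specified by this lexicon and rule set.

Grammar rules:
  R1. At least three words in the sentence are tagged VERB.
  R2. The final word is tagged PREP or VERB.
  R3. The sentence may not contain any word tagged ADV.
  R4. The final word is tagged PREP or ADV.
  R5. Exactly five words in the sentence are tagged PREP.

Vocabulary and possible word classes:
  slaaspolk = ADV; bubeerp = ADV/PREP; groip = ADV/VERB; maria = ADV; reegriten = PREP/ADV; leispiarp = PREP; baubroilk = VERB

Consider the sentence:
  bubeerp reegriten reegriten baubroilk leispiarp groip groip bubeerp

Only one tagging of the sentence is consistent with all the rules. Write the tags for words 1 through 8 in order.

PREP PREP PREP VERB PREP VERB VERB PREP

Candidates per position — 1:bubeerp {ADV,PREP}; 2:reegriten {PREP,ADV}; 3:reegriten {PREP,ADV}; 4:baubroilk {VERB}; 5:leispiarp {PREP}; 6:groip {ADV,VERB}; 7:groip {ADV,VERB}; 8:bubeerp {ADV,PREP}.
Position 1: ADV is ruled out by rule 3; that leaves PREP.
Position 2: ADV is ruled out by rule 3; that leaves PREP.
Position 3: ADV is ruled out by rule 3; that leaves PREP.
Position 6: ADV is ruled out by rule 1; that leaves VERB.
Position 7: ADV is ruled out by rule 1; that leaves VERB.
Position 8: ADV is ruled out by rule 2; that leaves PREP.
That leaves exactly one tagging: PREP PREP PREP VERB PREP VERB VERB PREP.
Check: rule 1 ok; rule 2 ok; rule 3 ok; rule 4 ok; rule 5 ok.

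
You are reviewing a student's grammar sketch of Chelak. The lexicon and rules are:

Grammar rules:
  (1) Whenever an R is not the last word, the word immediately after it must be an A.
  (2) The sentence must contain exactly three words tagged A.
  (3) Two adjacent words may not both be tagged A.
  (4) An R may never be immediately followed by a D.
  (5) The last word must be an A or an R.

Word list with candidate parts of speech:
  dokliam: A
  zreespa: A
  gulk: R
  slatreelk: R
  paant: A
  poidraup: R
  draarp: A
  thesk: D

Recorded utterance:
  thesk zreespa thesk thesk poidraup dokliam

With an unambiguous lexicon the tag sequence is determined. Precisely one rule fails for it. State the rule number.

2

Fixed tagging: D A D D R A.
Rule check: R1 pass, R2 fail, R3 pass, R4 pass, R5 pass.
Only rule 2 fails.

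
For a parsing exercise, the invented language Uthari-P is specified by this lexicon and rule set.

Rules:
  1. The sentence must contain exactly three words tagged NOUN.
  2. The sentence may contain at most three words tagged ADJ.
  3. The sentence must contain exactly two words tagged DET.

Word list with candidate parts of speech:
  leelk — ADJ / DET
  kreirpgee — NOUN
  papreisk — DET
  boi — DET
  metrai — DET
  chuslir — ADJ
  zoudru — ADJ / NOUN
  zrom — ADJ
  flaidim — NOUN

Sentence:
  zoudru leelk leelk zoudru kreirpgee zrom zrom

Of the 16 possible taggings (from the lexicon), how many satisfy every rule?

1

Candidates per position — 1:zoudru {ADJ,NOUN}; 2:leelk {ADJ,DET}; 3:leelk {ADJ,DET}; 4:zoudru {ADJ,NOUN}; 5:kreirpgee {NOUN}; 6:zrom {ADJ}; 7:zrom {ADJ}.
There are 16 candidate sequences in total.
The sequences that satisfy every rule: NOUN DET DET NOUN NOUN ADJ ADJ.
Count = 1.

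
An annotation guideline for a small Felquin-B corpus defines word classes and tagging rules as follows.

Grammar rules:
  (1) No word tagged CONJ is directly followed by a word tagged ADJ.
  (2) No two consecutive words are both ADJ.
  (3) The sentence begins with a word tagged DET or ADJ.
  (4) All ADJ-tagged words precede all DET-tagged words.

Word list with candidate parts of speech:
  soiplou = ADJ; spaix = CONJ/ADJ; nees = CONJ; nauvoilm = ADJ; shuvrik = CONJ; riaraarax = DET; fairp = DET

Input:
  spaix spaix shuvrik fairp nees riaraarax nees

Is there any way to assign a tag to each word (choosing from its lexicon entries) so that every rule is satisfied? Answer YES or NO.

Candidates per position — 1:spaix {CONJ,ADJ}; 2:spaix {CONJ,ADJ}; 3:shuvrik {CONJ}; 4:fairp {DET}; 5:nees {CONJ}; 6:riaraarax {DET}; 7:nees {CONJ}.
One satisfying assignment: ADJ CONJ CONJ DET CONJ DET CONJ.
Verifying each rule — rule 1 ✓; rule 2 ✓; rule 3 ✓; rule 4 ✓.

YES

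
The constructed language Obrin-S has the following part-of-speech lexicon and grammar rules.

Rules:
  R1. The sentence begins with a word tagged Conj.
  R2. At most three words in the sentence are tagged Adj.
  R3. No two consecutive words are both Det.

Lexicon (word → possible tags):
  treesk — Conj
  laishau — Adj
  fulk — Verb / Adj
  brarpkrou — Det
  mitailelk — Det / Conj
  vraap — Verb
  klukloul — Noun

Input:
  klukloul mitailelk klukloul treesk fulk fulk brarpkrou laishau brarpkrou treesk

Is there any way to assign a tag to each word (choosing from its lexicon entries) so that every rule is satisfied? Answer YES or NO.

NO

Candidates per position — 1:klukloul {Noun}; 2:mitailelk {Det,Conj}; 3:klukloul {Noun}; 4:treesk {Conj}; 5:fulk {Verb,Adj}; 6:fulk {Verb,Adj}; 7:brarpkrou {Det}; 8:laishau {Adj}; 9:brarpkrou {Det}; 10:treesk {Conj}.
Rule 1 cannot be satisfied by any choice of tags from the lexicon.
So there is no consistent tagging.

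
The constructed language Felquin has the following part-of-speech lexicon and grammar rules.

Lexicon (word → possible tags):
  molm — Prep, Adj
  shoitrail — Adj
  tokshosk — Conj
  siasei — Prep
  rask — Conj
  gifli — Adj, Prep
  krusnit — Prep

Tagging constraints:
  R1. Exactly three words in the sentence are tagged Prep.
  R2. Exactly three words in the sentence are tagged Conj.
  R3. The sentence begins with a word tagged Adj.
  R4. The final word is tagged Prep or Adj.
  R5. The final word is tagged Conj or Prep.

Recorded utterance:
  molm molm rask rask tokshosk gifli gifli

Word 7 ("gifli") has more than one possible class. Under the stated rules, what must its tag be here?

Prep

Candidates per position — 1:molm {Prep,Adj}; 2:molm {Prep,Adj}; 3:rask {Conj}; 4:rask {Conj}; 5:tokshosk {Conj}; 6:gifli {Adj,Prep}; 7:gifli {Adj,Prep}.
If word 1 were Prep, no tagging could satisfy rule 3; so word 1 is Adj.
If word 2 were Adj, no tagging could satisfy rule 1; so word 2 is Prep.
If word 6 were Adj, no tagging could satisfy rule 1; so word 6 is Prep.
If word 7 were Adj, no tagging could satisfy rule 1; so word 7 is Prep.
That leaves exactly one tagging: Adj Prep Conj Conj Conj Prep Prep.
Check: rule 1 ok; rule 2 ok; rule 3 ok; rule 4 ok; rule 5 ok.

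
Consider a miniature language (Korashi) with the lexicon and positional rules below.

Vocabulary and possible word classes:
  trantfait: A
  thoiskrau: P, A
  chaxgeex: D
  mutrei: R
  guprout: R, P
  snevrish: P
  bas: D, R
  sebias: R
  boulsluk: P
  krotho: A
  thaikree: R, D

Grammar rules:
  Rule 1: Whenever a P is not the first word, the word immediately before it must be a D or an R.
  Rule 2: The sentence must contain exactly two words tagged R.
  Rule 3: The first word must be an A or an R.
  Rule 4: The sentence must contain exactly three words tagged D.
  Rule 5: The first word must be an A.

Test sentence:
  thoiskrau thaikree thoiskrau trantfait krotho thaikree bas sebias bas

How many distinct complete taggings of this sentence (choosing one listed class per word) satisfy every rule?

Candidates per position — 1:thoiskrau {P,A}; 2:thaikree {R,D}; 3:thoiskrau {P,A}; 4:trantfait {A}; 5:krotho {A}; 6:thaikree {R,D}; 7:bas {D,R}; 8:sebias {R}; 9:bas {D,R}.
There are 64 candidate sequences in total.
Checking each against the rules leaves 8 sequences.
Count = 8.

8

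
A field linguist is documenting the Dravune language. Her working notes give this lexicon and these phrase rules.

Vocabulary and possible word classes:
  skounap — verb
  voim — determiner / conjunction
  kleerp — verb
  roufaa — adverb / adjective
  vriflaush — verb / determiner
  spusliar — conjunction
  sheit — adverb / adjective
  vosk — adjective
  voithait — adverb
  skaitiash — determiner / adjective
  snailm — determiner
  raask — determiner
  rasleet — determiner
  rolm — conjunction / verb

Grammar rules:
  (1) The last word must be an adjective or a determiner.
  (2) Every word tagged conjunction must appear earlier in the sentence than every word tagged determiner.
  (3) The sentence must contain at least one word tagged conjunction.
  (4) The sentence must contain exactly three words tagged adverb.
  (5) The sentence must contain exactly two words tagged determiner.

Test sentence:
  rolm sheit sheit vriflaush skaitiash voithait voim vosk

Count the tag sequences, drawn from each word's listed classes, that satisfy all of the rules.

2

Candidates per position — 1:rolm {conjunction,verb}; 2:sheit {adverb,adjective}; 3:sheit {adverb,adjective}; 4:vriflaush {verb,determiner}; 5:skaitiash {determiner,adjective}; 6:voithait {adverb}; 7:voim {determiner,conjunction}; 8:vosk {adjective}.
There are 64 candidate sequences in total.
The sequences that satisfy every rule: conjunction adverb adverb verb determiner adverb determiner adjective; conjunction adverb adverb determiner adjective adverb determiner adjective.
Count = 2.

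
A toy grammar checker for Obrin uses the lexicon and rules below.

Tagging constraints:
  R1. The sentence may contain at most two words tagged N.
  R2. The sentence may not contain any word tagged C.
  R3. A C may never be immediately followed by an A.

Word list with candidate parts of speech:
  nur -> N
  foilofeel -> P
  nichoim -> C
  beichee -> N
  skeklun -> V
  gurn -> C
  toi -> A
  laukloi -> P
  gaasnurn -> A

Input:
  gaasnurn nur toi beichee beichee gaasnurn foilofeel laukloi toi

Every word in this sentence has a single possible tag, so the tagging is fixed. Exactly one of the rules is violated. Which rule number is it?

Fixed tagging: A N A N N A P P A.
Applying the rules: R1 ✗, R2 ✓, R3 ✓.
Only rule 1 fails.

1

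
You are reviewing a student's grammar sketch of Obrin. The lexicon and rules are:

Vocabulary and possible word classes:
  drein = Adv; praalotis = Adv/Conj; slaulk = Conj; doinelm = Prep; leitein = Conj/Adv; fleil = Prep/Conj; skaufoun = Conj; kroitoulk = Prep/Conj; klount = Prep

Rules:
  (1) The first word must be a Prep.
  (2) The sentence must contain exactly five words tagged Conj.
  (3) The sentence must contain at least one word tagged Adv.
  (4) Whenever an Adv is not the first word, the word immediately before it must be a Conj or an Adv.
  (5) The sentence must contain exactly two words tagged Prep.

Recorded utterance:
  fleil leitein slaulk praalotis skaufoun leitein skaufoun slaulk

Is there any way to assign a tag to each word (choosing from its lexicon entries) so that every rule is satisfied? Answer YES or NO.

NO

Candidates per position — 1:fleil {Prep,Conj}; 2:leitein {Conj,Adv}; 3:slaulk {Conj}; 4:praalotis {Adv,Conj}; 5:skaufoun {Conj}; 6:leitein {Conj,Adv}; 7:skaufoun {Conj}; 8:slaulk {Conj}.
Rule 5 cannot be satisfied by any choice of tags from the lexicon.
So there is no consistent tagging.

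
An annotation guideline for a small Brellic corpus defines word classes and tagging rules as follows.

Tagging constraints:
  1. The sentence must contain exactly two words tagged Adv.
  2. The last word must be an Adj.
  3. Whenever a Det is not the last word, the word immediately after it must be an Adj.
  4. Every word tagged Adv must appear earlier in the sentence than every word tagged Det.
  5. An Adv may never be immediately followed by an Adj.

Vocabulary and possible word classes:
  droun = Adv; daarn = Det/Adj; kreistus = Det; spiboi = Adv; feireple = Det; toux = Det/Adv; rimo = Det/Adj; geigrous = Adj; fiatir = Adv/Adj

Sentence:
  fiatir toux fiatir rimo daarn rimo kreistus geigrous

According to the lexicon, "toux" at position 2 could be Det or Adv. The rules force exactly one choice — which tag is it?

Adv

Candidates per position — 1:fiatir {Adv,Adj}; 2:toux {Det,Adv}; 3:fiatir {Adv,Adj}; 4:rimo {Det,Adj}; 5:daarn {Det,Adj}; 6:rimo {Det,Adj}; 7:kreistus {Det}; 8:geigrous {Adj}.
Position 6: Det is ruled out by rule 3; that leaves Adj.
Position 2: the remaining choice is settled jointly with positions 1, 3, 4, 5 — only Adv at position 2 is part of a tagging that satisfies every rule.
That leaves exactly one tagging: Adj Adv Adv Det Adj Adj Det Adj.
Verifying each rule — rule 1 holds; rule 2 holds; rule 3 holds; rule 4 holds; rule 5 holds.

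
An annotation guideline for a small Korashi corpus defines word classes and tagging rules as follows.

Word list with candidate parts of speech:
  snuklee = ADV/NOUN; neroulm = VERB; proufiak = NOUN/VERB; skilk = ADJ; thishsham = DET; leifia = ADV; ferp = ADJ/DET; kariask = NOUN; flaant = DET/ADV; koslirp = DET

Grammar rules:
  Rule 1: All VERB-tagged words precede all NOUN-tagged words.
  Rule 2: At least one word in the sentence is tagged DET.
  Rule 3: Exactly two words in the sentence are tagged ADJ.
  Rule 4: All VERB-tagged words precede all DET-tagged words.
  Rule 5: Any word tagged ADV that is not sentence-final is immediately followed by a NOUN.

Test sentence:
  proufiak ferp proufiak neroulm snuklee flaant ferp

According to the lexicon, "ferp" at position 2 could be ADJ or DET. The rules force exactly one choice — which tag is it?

Candidates per position — 1:proufiak {NOUN,VERB}; 2:ferp {ADJ,DET}; 3:proufiak {NOUN,VERB}; 4:neroulm {VERB}; 5:snuklee {ADV,NOUN}; 6:flaant {DET,ADV}; 7:ferp {ADJ,DET}.
If word 1 were NOUN, no tagging could satisfy rule 1; so word 1 is VERB.
If word 2 were DET, no tagging could satisfy rule 3; so word 2 is ADJ.
If word 3 were NOUN, no tagging could satisfy rule 1; so word 3 is VERB.
If word 5 were ADV, no tagging could satisfy rule 5; so word 5 is NOUN.
If word 6 were ADV, no tagging could satisfy rule 5; so word 6 is DET.
If word 7 were DET, no tagging could satisfy rule 3; so word 7 is ADJ.
The only consistent sequence is: VERB ADJ VERB VERB NOUN DET ADJ.
Rule-by-rule: rule 1 ✓; rule 2 ✓; rule 3 ✓; rule 4 ✓; rule 5 ✓.

ADJ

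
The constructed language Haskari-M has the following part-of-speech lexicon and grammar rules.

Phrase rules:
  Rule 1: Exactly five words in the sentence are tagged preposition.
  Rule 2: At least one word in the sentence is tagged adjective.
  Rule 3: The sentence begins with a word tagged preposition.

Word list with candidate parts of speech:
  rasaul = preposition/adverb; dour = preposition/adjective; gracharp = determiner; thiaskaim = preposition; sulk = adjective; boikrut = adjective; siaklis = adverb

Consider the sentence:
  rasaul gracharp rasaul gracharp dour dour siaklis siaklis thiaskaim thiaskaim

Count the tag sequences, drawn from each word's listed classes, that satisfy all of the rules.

2

Candidates per position — 1:rasaul {preposition,adverb}; 2:gracharp {determiner}; 3:rasaul {preposition,adverb}; 4:gracharp {determiner}; 5:dour {preposition,adjective}; 6:dour {preposition,adjective}; 7:siaklis {adverb}; 8:siaklis {adverb}; 9:thiaskaim {preposition}; 10:thiaskaim {preposition}.
There are 16 candidate sequences in total.
The sequences that satisfy every rule: preposition determiner preposition determiner preposition adjective adverb adverb preposition preposition; preposition determiner preposition determiner adjective preposition adverb adverb preposition preposition.
Count = 2.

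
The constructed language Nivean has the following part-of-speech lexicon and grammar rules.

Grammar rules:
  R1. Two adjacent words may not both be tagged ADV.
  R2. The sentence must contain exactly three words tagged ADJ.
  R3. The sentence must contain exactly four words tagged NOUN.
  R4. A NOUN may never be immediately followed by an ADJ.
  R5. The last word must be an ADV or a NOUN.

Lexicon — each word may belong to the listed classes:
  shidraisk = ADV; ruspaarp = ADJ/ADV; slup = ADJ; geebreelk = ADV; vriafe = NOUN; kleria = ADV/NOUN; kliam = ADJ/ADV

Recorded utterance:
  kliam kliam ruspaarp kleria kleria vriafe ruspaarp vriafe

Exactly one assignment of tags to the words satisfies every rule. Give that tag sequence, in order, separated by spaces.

ADJ ADJ ADJ NOUN NOUN NOUN ADV NOUN

Candidates per position — 1:kliam {ADJ,ADV}; 2:kliam {ADJ,ADV}; 3:ruspaarp {ADJ,ADV}; 4:kleria {ADV,NOUN}; 5:kleria {ADV,NOUN}; 6:vriafe {NOUN}; 7:ruspaarp {ADJ,ADV}; 8:vriafe {NOUN}.
Position 4: ADV is ruled out by rule 3; that leaves NOUN.
Position 5: ADV is ruled out by rule 3; that leaves NOUN.
Position 7: ADJ is ruled out by rule 4; that leaves ADV.
Position 1: ADV is ruled out by rule 2; that leaves ADJ.
Position 2: ADV is ruled out by rule 2; that leaves ADJ.
Position 3: ADV is ruled out by rule 2; that leaves ADJ.
The unique satisfying tagging is: ADJ ADJ ADJ NOUN NOUN NOUN ADV NOUN.
Rule-by-rule: rule 1 ✓; rule 2 ✓; rule 3 ✓; rule 4 ✓; rule 5 ✓.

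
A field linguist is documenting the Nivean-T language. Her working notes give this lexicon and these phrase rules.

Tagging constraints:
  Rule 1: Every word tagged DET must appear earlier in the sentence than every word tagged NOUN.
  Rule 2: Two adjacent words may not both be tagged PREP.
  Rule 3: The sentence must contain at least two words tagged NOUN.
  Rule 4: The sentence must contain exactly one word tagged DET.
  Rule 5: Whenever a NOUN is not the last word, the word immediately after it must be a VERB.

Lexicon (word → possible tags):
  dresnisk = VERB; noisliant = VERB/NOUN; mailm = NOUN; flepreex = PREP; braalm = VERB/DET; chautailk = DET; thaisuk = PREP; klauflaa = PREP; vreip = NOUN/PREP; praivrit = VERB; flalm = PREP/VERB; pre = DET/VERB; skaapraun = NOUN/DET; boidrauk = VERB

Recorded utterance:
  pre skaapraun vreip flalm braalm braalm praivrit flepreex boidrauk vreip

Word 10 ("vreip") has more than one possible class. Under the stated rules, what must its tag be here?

NOUN

Candidates per position — 1:pre {DET,VERB}; 2:skaapraun {NOUN,DET}; 3:vreip {NOUN,PREP}; 4:flalm {PREP,VERB}; 5:braalm {VERB,DET}; 6:braalm {VERB,DET}; 7:praivrit {VERB}; 8:flepreex {PREP}; 9:boidrauk {VERB}; 10:vreip {NOUN,PREP}.
Position 2: tagging it NOUN would leave rule 5 unsatisfiable, so it must be DET.
Position 3: tagging it PREP would leave rule 3 unsatisfiable, so it must be NOUN.
Position 4: tagging it PREP would leave rule 5 unsatisfiable, so it must be VERB.
Position 5: tagging it DET would leave rule 1 unsatisfiable, so it must be VERB.
Position 6: tagging it DET would leave rule 1 unsatisfiable, so it must be VERB.
Position 10: tagging it PREP would leave rule 3 unsatisfiable, so it must be NOUN.
Position 1: tagging it DET would leave rule 4 unsatisfiable, so it must be VERB.
So the tagging must be: VERB DET NOUN VERB VERB VERB VERB PREP VERB NOUN.
Rule-by-rule: rule 1 ✓; rule 2 ✓; rule 3 ✓; rule 4 ✓; rule 5 ✓.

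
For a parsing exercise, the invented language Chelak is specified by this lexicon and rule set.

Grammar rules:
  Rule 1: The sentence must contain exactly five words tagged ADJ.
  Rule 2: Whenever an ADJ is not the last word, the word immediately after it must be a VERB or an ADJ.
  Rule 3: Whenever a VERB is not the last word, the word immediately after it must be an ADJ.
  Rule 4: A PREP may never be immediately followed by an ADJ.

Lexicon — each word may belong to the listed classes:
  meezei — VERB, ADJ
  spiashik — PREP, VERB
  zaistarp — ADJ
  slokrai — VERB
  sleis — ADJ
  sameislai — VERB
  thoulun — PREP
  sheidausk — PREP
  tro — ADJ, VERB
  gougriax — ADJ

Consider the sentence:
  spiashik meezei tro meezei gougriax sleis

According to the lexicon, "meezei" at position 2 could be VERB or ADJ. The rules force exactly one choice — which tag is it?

Candidates per position — 1:spiashik {PREP,VERB}; 2:meezei {VERB,ADJ}; 3:tro {ADJ,VERB}; 4:meezei {VERB,ADJ}; 5:gougriax {ADJ}; 6:sleis {ADJ}.
Position 2: tagging it VERB would leave rule 1 unsatisfiable, so it must be ADJ.
Position 3: tagging it VERB would leave rule 1 unsatisfiable, so it must be ADJ.
Position 4: tagging it VERB would leave rule 1 unsatisfiable, so it must be ADJ.
Position 1: tagging it PREP would leave rule 4 unsatisfiable, so it must be VERB.
That leaves exactly one tagging: VERB ADJ ADJ ADJ ADJ ADJ.
Check: rule 1 ok; rule 2 ok; rule 3 ok; rule 4 ok.

ADJ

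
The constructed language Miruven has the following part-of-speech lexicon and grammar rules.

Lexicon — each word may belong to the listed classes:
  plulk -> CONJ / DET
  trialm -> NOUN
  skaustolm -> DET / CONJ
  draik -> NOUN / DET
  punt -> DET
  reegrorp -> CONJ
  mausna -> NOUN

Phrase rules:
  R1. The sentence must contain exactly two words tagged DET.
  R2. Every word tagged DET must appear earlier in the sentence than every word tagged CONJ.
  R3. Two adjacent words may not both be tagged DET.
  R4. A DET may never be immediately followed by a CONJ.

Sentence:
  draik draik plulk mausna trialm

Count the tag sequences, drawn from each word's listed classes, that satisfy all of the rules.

Candidates per position — 1:draik {NOUN,DET}; 2:draik {NOUN,DET}; 3:plulk {CONJ,DET}; 4:mausna {NOUN}; 5:trialm {NOUN}.
There are 8 candidate sequences in total.
The sequences that satisfy every rule: DET NOUN DET NOUN NOUN.
Count = 1.

1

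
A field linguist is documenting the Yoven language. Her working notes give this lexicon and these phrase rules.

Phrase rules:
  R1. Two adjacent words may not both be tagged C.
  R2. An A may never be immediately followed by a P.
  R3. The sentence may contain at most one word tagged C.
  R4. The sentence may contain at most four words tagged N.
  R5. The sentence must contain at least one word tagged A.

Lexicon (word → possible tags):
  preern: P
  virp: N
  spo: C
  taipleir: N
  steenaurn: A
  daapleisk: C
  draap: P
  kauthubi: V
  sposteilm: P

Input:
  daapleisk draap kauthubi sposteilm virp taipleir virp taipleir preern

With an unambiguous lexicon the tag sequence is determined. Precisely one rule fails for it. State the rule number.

Fixed tagging: C P V P N N N N P.
Rule check: R1 holds, R2 holds, R3 holds, R4 holds, R5 violated.
Only rule 5 fails.

5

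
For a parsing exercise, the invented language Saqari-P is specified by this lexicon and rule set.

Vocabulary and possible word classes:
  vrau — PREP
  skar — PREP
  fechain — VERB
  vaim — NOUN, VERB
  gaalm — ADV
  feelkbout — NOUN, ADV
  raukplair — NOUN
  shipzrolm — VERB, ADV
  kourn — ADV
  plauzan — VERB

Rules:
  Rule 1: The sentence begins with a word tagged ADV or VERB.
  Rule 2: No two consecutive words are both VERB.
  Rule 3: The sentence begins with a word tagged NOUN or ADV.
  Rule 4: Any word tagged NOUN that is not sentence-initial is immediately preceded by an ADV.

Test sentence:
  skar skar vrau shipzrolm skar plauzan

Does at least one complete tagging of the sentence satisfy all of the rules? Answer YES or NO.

NO

Candidates per position — 1:skar {PREP}; 2:skar {PREP}; 3:vrau {PREP}; 4:shipzrolm {VERB,ADV}; 5:skar {PREP}; 6:plauzan {VERB}.
Rule 1 cannot be satisfied by any choice of tags from the lexicon.
So there is no consistent tagging.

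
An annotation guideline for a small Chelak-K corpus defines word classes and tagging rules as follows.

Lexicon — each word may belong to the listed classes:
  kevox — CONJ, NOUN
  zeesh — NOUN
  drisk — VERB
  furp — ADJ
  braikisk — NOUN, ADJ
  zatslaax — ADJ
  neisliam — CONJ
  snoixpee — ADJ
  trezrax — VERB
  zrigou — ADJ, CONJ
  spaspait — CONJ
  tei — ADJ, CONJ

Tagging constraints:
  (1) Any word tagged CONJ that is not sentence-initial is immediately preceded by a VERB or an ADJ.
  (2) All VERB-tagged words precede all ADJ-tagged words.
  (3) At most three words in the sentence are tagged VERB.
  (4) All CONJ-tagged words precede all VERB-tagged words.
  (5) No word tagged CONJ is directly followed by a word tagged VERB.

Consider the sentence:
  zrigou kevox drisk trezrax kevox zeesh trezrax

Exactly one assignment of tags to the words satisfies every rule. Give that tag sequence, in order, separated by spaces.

CONJ NOUN VERB VERB NOUN NOUN VERB

Candidates per position — 1:zrigou {ADJ,CONJ}; 2:kevox {CONJ,NOUN}; 3:drisk {VERB}; 4:trezrax {VERB}; 5:kevox {CONJ,NOUN}; 6:zeesh {NOUN}; 7:trezrax {VERB}.
Position 1: tagging it ADJ would leave rule 2 unsatisfiable, so it must be CONJ.
Position 2: tagging it CONJ would leave rule 1 unsatisfiable, so it must be NOUN.
Position 5: tagging it CONJ would leave rule 4 unsatisfiable, so it must be NOUN.
The only consistent sequence is: CONJ NOUN VERB VERB NOUN NOUN VERB.
Check: rule 1 holds; rule 2 holds; rule 3 holds; rule 4 holds; rule 5 holds.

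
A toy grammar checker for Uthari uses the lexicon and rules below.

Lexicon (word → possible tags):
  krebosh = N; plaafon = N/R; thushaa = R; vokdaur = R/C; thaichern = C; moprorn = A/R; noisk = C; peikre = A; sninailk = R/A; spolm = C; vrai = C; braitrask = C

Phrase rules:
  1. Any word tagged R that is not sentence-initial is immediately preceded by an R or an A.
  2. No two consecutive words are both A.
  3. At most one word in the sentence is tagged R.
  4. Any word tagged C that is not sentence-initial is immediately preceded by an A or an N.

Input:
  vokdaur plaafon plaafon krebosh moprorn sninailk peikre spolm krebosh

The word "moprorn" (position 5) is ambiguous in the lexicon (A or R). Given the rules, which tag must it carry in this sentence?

A

Candidates per position — 1:vokdaur {R,C}; 2:plaafon {N,R}; 3:plaafon {N,R}; 4:krebosh {N}; 5:moprorn {A,R}; 6:sninailk {R,A}; 7:peikre {A}; 8:spolm {C}; 9:krebosh {N}.
If word 5 were R, no tagging could satisfy rule 1; so word 5 is A.
If word 6 were A, no tagging could satisfy rule 2; so word 6 is R.
If word 1 were R, no tagging could satisfy rule 3; so word 1 is C.
If word 2 were R, no tagging could satisfy rule 1; so word 2 is N.
If word 3 were R, no tagging could satisfy rule 1; so word 3 is N.
That leaves exactly one tagging: C N N N A R A C N.
Checking: rule 1 ok; rule 2 ok; rule 3 ok; rule 4 ok.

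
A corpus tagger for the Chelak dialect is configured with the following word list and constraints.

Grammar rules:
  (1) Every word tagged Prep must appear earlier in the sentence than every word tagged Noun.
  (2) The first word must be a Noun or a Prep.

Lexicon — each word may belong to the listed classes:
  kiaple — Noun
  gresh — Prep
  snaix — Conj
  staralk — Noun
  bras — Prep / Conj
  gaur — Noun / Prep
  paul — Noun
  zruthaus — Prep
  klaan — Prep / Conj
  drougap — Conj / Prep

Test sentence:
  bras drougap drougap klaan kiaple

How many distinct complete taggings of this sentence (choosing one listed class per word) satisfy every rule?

Candidates per position — 1:bras {Prep,Conj}; 2:drougap {Conj,Prep}; 3:drougap {Conj,Prep}; 4:klaan {Prep,Conj}; 5:kiaple {Noun}.
There are 16 candidate sequences in total.
Checking each against the rules leaves 8 sequences.
Count = 8.

8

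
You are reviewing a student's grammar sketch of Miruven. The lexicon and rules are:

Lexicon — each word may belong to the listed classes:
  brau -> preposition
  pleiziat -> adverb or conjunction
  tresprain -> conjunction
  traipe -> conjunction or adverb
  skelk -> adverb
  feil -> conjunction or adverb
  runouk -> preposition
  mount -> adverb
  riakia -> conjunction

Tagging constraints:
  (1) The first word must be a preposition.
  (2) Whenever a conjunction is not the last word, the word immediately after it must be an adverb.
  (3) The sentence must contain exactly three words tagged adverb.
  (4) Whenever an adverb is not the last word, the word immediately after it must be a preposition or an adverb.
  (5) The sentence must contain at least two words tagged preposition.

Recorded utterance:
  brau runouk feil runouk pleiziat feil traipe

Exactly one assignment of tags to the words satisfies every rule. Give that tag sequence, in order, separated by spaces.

Candidates per position — 1:brau {preposition}; 2:runouk {preposition}; 3:feil {conjunction,adverb}; 4:runouk {preposition}; 5:pleiziat {adverb,conjunction}; 6:feil {conjunction,adverb}; 7:traipe {conjunction,adverb}.
If word 3 were conjunction, no tagging could satisfy rule 2; so word 3 is adverb.
The remaining ambiguous positions (5, 6, 7) are resolved jointly — only one combination satisfies every rule.
That leaves exactly one tagging: preposition preposition adverb preposition conjunction adverb adverb.
Rule-by-rule: rule 1 ✓; rule 2 ✓; rule 3 ✓; rule 4 ✓; rule 5 ✓.

preposition preposition adverb preposition conjunction adverb adverb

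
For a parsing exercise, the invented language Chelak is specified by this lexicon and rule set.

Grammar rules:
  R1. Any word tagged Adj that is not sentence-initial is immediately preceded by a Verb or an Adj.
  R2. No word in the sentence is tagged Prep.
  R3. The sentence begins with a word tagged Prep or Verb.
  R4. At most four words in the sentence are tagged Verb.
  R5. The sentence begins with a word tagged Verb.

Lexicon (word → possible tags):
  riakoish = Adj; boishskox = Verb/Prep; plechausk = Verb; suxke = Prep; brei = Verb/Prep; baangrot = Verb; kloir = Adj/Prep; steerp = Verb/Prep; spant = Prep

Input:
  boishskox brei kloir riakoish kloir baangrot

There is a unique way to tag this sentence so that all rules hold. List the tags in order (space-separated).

Candidates per position — 1:boishskox {Verb,Prep}; 2:brei {Verb,Prep}; 3:kloir {Adj,Prep}; 4:riakoish {Adj}; 5:kloir {Adj,Prep}; 6:baangrot {Verb}.
If word 1 were Prep, no tagging could satisfy rule 2; so word 1 is Verb.
If word 2 were Prep, no tagging could satisfy rule 1; so word 2 is Verb.
If word 3 were Prep, no tagging could satisfy rule 1; so word 3 is Adj.
If word 5 were Prep, no tagging could satisfy rule 2; so word 5 is Adj.
The unique satisfying tagging is: Verb Verb Adj Adj Adj Verb.
Check: rule 1 holds; rule 2 holds; rule 3 holds; rule 4 holds; rule 5 holds.

Verb Verb Adj Adj Adj Verb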